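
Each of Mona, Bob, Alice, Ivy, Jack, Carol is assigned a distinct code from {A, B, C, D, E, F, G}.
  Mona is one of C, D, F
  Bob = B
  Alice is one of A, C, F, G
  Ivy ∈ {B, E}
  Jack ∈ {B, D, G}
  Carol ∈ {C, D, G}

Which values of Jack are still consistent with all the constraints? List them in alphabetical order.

Bob's domain is down to {B}, so Bob = B. Remove B from Ivy, Jack.
Ivy has just one choice, so Ivy = E.
No further eliminations apply; Jack can still be any of D, G.

D, G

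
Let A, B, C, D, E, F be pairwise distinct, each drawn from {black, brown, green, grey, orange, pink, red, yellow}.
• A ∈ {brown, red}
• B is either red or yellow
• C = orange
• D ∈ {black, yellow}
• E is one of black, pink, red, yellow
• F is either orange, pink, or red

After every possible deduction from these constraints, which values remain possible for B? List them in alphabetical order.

red, yellow

C has just one choice, so C = orange. Strike orange from F.
The 5 still-open variables draw from only 5 values {black, brown, pink, red, yellow}, so each is used; only A can be brown, hence A = brown.
No further eliminations apply; B can still be any of red, yellow.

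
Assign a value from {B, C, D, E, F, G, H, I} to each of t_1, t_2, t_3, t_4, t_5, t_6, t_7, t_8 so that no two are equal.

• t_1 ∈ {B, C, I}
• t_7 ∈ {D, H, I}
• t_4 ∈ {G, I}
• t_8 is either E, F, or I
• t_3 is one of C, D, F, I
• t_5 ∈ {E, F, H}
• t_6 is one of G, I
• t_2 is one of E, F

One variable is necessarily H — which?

t_5

The 8 variables together cover exactly {B, C, D, E, F, G, H, I} — 8 values for 8 variables — and B appears only in t_1's list, so t_1 = B.
The 7 still-open variables draw from only 7 values {C, D, E, F, G, H, I}, so each is used; only t_3 can be C, hence t_3 = C.
The 6 still-open variables together cover exactly {D, E, F, G, H, I} — 6 values for 6 variables — and D appears only in t_7's list, so t_7 = D.
The 5 still-open variables together cover exactly {E, F, G, H, I} — 5 values for 5 variables — and H appears only in t_5's list, so t_5 = H.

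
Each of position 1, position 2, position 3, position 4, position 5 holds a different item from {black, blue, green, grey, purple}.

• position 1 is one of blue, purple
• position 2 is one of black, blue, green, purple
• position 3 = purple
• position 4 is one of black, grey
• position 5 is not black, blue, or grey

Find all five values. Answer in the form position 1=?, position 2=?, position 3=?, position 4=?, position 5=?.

position 3's domain is down to {purple}, so position 3 = purple. Strike purple from position 1, position 2, position 5.
position 5 has just one choice, so position 5 = green. So position 2 can't be green.
That leaves position 1 = blue. Remove blue from position 2.
That leaves position 2 = black. Remove black from position 4.
position 4's domain is down to {grey}, so position 4 = grey.

position 1=blue, position 2=black, position 3=purple, position 4=grey, position 5=green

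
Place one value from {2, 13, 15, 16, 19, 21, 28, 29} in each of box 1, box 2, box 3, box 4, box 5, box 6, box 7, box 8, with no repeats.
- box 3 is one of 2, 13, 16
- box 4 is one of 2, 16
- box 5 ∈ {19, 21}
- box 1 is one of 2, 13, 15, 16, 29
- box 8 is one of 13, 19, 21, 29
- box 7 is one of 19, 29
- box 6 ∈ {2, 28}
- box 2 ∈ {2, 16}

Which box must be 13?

box 3

The 8 variables draw from only 8 values {2, 13, 15, 16, 19, 21, 28, 29}, so each is used; only box 1 can be 15, hence box 1 = 15.
The 7 still-open variables together cover exactly {2, 13, 16, 19, 21, 28, 29} — 7 values for 7 variables — and 28 appears only in box 6's list, so box 6 = 28.
The 2 variables box 2 and box 4 are confined to {2, 16}, which locks those values in; drop them from box 3.
So 13 goes to box 3.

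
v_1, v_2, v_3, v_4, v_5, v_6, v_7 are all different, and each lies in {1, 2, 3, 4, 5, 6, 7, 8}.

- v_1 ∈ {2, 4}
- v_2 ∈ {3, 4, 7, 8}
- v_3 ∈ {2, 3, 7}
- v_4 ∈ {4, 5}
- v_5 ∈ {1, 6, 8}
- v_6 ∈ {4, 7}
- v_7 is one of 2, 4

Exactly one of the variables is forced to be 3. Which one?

v_3

v_1 and v_7 share exactly the 2 values {2, 4}; by pigeonhole those values go to them, so strike 2, 4 from v_2, v_3, v_4, v_6.
v_4 has just one choice, so v_4 = 5.
That leaves v_6 = 7. So v_2, v_3 can't be 7.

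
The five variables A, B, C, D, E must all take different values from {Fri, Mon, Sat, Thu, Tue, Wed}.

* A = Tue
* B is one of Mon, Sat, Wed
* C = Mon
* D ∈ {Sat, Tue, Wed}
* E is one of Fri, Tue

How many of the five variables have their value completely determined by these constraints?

3

A has just one choice, so A = Tue. So D, E can't be Tue.
That leaves C = Mon. So B can't be Mon.
E's domain is down to {Fri}, so E = Fri.
Determined: A=Tue, C=Mon, E=Fri. The other variables each still have more than one consistent value. That makes 3.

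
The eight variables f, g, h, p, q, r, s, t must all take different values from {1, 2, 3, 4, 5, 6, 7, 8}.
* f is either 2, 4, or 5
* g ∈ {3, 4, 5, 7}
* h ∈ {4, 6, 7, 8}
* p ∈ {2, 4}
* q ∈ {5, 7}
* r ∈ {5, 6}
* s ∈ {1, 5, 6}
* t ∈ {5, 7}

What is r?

6

Among the 8 variables, 1 fits only s (and all 8 values in {1, 2, 3, 4, 5, 6, 7, 8} must be used), so s = 1.
The 7 still-open variables together cover exactly {2, 3, 4, 5, 6, 7, 8} — 7 values for 7 variables — and 3 appears only in g's list, so g = 3.
Among the 6 still-open variables, 8 fits only h (and all 6 values in {2, 4, 5, 6, 7, 8} must be used), so h = 8.
The 5 still-open variables together cover exactly {2, 4, 5, 6, 7} — 5 values for 5 variables — and 6 appears only in r's list, so r = 6.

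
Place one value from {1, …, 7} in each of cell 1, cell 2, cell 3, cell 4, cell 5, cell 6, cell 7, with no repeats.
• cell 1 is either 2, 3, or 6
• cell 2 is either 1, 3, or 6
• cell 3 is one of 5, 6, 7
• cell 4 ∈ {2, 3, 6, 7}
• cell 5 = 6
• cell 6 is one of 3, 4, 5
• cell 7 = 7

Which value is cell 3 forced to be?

cell 5's domain is down to {6}, so cell 5 = 6. Strike 6 from cell 1, cell 2, cell 3, cell 4.
cell 7's domain is down to {7}, so cell 7 = 7. So cell 3, cell 4 can't be 7.
So cell 3 = 5.

5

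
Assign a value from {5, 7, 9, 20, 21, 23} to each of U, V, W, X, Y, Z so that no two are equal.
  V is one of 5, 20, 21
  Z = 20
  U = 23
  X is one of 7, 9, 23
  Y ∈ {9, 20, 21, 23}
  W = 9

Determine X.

7

U has just one choice, so U = 23. Remove 23 from X, Y.
W must be 9 (only option left). Remove 9 from X, Y.
So X = 7.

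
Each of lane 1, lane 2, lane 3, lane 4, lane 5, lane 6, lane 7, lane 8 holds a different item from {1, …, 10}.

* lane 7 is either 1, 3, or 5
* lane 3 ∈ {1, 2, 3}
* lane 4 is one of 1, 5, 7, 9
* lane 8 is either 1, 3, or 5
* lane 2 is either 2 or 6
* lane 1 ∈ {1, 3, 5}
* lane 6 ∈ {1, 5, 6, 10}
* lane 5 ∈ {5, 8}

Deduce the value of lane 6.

The 3 variables lane 1, lane 7, lane 8 are confined to {1, 3, 5}, which locks those values in; drop them from lane 3, lane 4, lane 5, lane 6.
lane 3's domain is down to {2}, so lane 3 = 2. Strike 2 from lane 2.
lane 5 must be 8 (only option left).
lane 2's domain is down to {6}, so lane 2 = 6. Eliminate 6 elsewhere: lane 6.
So lane 6 = 10.

10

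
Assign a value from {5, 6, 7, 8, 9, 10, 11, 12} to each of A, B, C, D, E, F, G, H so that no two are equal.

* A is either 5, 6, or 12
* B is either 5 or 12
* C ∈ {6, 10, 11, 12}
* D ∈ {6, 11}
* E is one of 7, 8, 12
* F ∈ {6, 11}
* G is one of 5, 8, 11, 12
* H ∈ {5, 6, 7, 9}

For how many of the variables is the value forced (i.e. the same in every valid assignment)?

4

The 8 variables together cover exactly {5, 6, 7, 8, 9, 10, 11, 12} — 8 values for 8 variables — and 9 appears only in H's list, so H = 9.
The 7 still-open variables draw from only 7 values {5, 6, 7, 8, 10, 11, 12}, so each is used; only E can be 7, hence E = 7.
The 6 still-open variables draw from only 6 values {5, 6, 8, 10, 11, 12}, so each is used; only G can be 8, hence G = 8.
Among the 5 still-open variables, 10 fits only C (and all 5 values in {5, 6, 10, 11, 12} must be used), so C = 10.
The 2 variables D and F are confined to {6, 11}, which locks those values in; drop them from A.
Determined: C=10, E=7, G=8, H=9. The other variables each still have more than one consistent value. That makes 4.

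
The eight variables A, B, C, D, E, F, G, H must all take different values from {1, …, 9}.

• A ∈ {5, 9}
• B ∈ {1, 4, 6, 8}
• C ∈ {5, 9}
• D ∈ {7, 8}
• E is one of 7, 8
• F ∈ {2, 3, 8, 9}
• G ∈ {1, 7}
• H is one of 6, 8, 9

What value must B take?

The 2 variables A and C are confined to {5, 9}, which locks those values in; drop them from F, H.
D and E share exactly the 2 values {7, 8}; by pigeonhole those values go to them, so strike 7, 8 from B, F, G, H.
G must be 1 (only option left). Remove 1 from B.
H must be 6 (only option left). Eliminate 6 elsewhere: B.
So B = 4.

4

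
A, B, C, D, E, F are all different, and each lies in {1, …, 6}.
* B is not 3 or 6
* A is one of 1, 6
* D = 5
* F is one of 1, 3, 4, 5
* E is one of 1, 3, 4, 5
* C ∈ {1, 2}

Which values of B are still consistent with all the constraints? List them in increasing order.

D has just one choice, so D = 5. So B, E, F can't be 5.
The 5 still-open variables together cover exactly {1, 2, 3, 4, 6} — 5 values for 5 variables — and 6 appears only in A's list, so A = 6.
No further eliminations apply; B can still be any of 1, 2, 4.

1, 2, 4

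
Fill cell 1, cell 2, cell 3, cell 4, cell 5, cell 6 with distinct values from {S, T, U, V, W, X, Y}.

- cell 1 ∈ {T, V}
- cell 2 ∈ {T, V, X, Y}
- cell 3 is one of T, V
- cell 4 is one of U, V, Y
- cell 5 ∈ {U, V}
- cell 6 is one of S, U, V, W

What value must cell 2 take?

X

cell 1 and cell 3 between them cover only {T, V} — a naked pair. Remove those values from cell 2, cell 4, cell 5, cell 6.
That leaves cell 5 = U. Eliminate U elsewhere: cell 4, cell 6.
cell 4 has just one choice, so cell 4 = Y. Eliminate Y elsewhere: cell 2.
So cell 2 = X.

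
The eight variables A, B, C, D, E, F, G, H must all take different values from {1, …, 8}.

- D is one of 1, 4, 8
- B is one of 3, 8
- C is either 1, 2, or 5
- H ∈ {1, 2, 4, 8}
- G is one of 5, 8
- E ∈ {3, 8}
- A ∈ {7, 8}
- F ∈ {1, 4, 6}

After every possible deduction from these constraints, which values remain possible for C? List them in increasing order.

1, 2

The 8 variables together cover exactly {1, 2, 3, 4, 5, 6, 7, 8} — 8 values for 8 variables — and 6 appears only in F's list, so F = 6.
The 7 still-open variables together cover exactly {1, 2, 3, 4, 5, 7, 8} — 7 values for 7 variables — and 7 appears only in A's list, so A = 7.
B and E share exactly the 2 values {3, 8}; by pigeonhole those values go to them, so strike 3, 8 from D, G, H.
G's domain is down to {5}, so G = 5. Strike 5 from C.
No further eliminations apply; C can still be any of 1, 2.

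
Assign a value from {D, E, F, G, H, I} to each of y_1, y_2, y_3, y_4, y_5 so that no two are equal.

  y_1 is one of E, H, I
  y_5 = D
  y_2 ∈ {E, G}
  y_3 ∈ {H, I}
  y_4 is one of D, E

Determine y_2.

G

y_5 must be D (only option left). Eliminate D elsewhere: y_4.
That leaves y_4 = E. Strike E from y_1, y_2.
So y_2 = G.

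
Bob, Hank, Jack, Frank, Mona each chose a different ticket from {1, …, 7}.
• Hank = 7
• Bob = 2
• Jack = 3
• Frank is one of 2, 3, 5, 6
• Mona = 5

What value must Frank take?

Bob's domain is down to {2}, so Bob = 2. So Frank can't be 2.
Hank's domain is down to {7}, so Hank = 7.
Jack has just one choice, so Jack = 3. Eliminate 3 elsewhere: Frank.
That leaves Mona = 5. So Frank can't be 5.
So Frank = 6.

6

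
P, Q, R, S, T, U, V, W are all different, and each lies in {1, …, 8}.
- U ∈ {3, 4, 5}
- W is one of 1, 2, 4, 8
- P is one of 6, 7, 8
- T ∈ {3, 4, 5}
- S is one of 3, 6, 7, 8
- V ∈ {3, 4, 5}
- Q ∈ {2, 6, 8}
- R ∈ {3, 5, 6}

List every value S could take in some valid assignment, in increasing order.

7, 8

Among the 8 variables, 1 fits only W (and all 8 values in {1, 2, 3, 4, 5, 6, 7, 8} must be used), so W = 1.
The 7 still-open variables together cover exactly {2, 3, 4, 5, 6, 7, 8} — 7 values for 7 variables — and 2 appears only in Q's list, so Q = 2.
The 3 variables T, U, V are confined to {3, 4, 5}, which locks those values in; drop them from R, S.
That leaves R = 6. Remove 6 from P, S.
No further eliminations apply; S can still be any of 7, 8.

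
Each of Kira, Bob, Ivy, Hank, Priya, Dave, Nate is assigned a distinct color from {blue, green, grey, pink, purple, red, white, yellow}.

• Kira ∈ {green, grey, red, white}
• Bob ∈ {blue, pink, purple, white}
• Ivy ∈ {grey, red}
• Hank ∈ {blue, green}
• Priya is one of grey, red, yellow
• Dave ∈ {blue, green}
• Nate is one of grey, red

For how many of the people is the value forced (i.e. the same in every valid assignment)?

2

Ivy and Nate between them cover only {grey, red} — a naked pair. Remove those values from Kira, Priya.
That leaves Priya = yellow.
Hank and Dave share exactly the 2 values {blue, green}; by pigeonhole those values go to them, so strike blue, green from Kira, Bob.
Kira's domain is down to {white}, so Kira = white. Eliminate white elsewhere: Bob.
Determined: Kira=white, Priya=yellow. The other people each still have more than one consistent value. That makes 2.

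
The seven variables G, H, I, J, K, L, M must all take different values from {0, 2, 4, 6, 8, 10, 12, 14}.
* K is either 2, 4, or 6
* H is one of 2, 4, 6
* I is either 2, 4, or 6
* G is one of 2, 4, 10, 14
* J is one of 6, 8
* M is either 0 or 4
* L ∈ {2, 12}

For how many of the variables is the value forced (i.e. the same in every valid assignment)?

3

The 3 variables H, I, K are confined to {2, 4, 6}, which locks those values in; drop them from G, J, L, M.
J has just one choice, so J = 8.
L has just one choice, so L = 12.
M has just one choice, so M = 0.
Determined: J=8, L=12, M=0. The other variables each still have more than one consistent value. That makes 3.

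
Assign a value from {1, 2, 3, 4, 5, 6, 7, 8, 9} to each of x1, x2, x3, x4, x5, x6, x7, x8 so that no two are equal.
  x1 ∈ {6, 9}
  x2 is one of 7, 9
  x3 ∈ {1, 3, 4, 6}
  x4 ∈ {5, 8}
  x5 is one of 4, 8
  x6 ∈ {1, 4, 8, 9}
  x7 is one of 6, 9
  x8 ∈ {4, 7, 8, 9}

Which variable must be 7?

x2

Among the 8 variables, 3 fits only x3 (and all 8 values in {1, 3, 4, 5, 6, 7, 8, 9} must be used), so x3 = 3.
The 7 still-open variables draw from only 7 values {1, 4, 5, 6, 7, 8, 9}, so each is used; only x6 can be 1, hence x6 = 1.
The 6 still-open variables draw from only 6 values {4, 5, 6, 7, 8, 9}, so each is used; only x4 can be 5, hence x4 = 5.
x1 and x7 share exactly the 2 values {6, 9}; by pigeonhole those values go to them, so strike 6, 9 from x2, x8.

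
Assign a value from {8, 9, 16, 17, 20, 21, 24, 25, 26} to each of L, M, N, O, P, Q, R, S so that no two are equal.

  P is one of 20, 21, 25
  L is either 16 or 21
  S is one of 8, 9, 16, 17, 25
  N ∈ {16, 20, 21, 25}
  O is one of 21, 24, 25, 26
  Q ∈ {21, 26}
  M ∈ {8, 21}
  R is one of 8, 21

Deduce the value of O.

24

The 2 variables M and R are confined to {8, 21}, which locks those values in; drop them from L, N, O, P, Q, S.
L's domain is down to {16}, so L = 16. Strike 16 from N, S.
Q must be 26 (only option left). Remove 26 from O.
N and P share exactly the 2 values {20, 25}; by pigeonhole those values go to them, so strike 20, 25 from O, S.
So O = 24.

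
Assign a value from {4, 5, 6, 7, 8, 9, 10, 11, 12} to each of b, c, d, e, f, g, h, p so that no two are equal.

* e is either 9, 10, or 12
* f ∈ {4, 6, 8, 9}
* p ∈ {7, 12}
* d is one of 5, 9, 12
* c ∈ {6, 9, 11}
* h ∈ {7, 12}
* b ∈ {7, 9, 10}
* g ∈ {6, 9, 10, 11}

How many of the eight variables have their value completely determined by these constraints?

1

The 2 variables h and p are confined to {7, 12}, which locks those values in; drop them from b, d, e.
b and e between them cover only {9, 10} — a naked pair. Remove those values from c, d, f, g.
d's domain is down to {5}, so d = 5.
The 2 variables c and g are confined to {6, 11}, which locks those values in; drop them from f.
Determined: d=5. The other variables each still have more than one consistent value. That makes 1.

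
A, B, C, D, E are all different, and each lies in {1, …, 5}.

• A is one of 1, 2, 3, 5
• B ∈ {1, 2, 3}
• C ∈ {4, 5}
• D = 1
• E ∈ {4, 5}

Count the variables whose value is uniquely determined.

1

D's domain is down to {1}, so D = 1. Strike 1 from A, B.
C and E between them cover only {4, 5} — a naked pair. Remove those values from A.
Determined: D=1. The other variables each still have more than one consistent value. That makes 1.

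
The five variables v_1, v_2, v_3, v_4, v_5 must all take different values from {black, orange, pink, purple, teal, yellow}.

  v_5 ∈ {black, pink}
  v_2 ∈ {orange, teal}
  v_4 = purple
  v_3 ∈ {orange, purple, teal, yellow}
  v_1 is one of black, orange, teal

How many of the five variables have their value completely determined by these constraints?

1

v_4's domain is down to {purple}, so v_4 = purple. So v_3 can't be purple.
Determined: v_4=purple. The other variables each still have more than one consistent value. That makes 1.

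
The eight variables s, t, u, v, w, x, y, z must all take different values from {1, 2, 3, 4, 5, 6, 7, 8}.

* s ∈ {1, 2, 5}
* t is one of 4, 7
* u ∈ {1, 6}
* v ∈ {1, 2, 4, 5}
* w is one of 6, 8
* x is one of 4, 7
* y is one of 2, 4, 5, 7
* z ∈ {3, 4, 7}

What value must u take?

6

The 8 variables draw from only 8 values {1, 2, 3, 4, 5, 6, 7, 8}, so each is used; only z can be 3, hence z = 3.
The 7 still-open variables together cover exactly {1, 2, 4, 5, 6, 7, 8} — 7 values for 7 variables — and 8 appears only in w's list, so w = 8.
The 6 still-open variables draw from only 6 values {1, 2, 4, 5, 6, 7}, so each is used; only u can be 6, hence u = 6.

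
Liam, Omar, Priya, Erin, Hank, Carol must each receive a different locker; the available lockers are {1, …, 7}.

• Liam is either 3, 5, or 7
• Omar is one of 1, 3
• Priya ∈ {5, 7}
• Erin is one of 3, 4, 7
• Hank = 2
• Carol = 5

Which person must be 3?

Liam

Hank's domain is down to {2}, so Hank = 2.
Carol's domain is down to {5}, so Carol = 5. So Liam, Priya can't be 5.
Priya must be 7 (only option left). Strike 7 from Liam, Erin.
So 3 goes to Liam.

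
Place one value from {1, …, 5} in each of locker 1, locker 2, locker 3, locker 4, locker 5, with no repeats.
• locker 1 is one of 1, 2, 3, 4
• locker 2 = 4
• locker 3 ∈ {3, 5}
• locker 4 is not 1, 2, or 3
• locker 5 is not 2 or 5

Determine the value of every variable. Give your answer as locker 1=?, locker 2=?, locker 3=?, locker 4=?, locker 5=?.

locker 2 has just one choice, so locker 2 = 4. Remove 4 from locker 1, locker 4, locker 5.
That leaves locker 4 = 5. Eliminate 5 elsewhere: locker 3.
That leaves locker 3 = 3. Remove 3 from locker 1, locker 5.
locker 5 has just one choice, so locker 5 = 1. Remove 1 from locker 1.
locker 1's domain is down to {2}, so locker 1 = 2.

locker 1=2, locker 2=4, locker 3=3, locker 4=5, locker 5=1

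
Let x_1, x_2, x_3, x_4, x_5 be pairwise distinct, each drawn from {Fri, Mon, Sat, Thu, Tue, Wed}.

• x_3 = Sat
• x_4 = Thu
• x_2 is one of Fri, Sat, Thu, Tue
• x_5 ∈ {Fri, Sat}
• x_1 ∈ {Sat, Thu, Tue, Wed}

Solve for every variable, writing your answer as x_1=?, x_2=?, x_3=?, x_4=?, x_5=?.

x_3 must be Sat (only option left). Strike Sat from x_1, x_2, x_5.
x_4 must be Thu (only option left). So x_1, x_2 can't be Thu.
That leaves x_5 = Fri. Strike Fri from x_2.
x_2 must be Tue (only option left). So x_1 can't be Tue.
That leaves x_1 = Wed.

x_1=Wed, x_2=Tue, x_3=Sat, x_4=Thu, x_5=Fri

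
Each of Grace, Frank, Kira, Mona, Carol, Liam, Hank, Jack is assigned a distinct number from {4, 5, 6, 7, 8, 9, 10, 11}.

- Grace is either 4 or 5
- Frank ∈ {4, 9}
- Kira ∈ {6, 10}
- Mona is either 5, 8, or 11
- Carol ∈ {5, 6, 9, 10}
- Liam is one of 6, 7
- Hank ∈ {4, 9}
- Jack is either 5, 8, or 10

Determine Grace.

5

The 8 variables draw from only 8 values {4, 5, 6, 7, 8, 9, 10, 11}, so each is used; only Liam can be 7, hence Liam = 7.
Among the 7 still-open variables, 11 fits only Mona (and all 7 values in {4, 5, 6, 8, 9, 10, 11} must be used), so Mona = 11.
The 6 still-open variables draw from only 6 values {4, 5, 6, 8, 9, 10}, so each is used; only Jack can be 8, hence Jack = 8.
Frank and Hank share exactly the 2 values {4, 9}; by pigeonhole those values go to them, so strike 4, 9 from Grace, Carol.
So Grace = 5.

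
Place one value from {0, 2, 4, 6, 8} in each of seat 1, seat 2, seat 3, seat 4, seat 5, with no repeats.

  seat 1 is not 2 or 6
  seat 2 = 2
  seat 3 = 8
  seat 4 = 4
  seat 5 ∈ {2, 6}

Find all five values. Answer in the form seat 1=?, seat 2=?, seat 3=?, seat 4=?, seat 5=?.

seat 1=0, seat 2=2, seat 3=8, seat 4=4, seat 5=6

seat 2 must be 2 (only option left). Strike 2 from seat 5.
seat 3's domain is down to {8}, so seat 3 = 8. Strike 8 from seat 1.
seat 4 must be 4 (only option left). Strike 4 from seat 1.
That leaves seat 5 = 6.
That leaves seat 1 = 0.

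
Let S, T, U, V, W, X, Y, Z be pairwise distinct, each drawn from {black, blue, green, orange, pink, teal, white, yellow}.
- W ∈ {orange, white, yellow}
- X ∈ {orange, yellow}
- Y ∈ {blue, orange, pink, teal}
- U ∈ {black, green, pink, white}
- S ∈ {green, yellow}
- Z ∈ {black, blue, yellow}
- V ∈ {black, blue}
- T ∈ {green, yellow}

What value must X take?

Among the 8 variables, teal fits only Y (and all 8 values in {black, blue, green, orange, pink, teal, white, yellow} must be used), so Y = teal.
The 7 still-open variables together cover exactly {black, blue, green, orange, pink, white, yellow} — 7 values for 7 variables — and pink appears only in U's list, so U = pink.
The 6 still-open variables together cover exactly {black, blue, green, orange, white, yellow} — 6 values for 6 variables — and white appears only in W's list, so W = white.
The 5 still-open variables draw from only 5 values {black, blue, green, orange, yellow}, so each is used; only X can be orange, hence X = orange.

orange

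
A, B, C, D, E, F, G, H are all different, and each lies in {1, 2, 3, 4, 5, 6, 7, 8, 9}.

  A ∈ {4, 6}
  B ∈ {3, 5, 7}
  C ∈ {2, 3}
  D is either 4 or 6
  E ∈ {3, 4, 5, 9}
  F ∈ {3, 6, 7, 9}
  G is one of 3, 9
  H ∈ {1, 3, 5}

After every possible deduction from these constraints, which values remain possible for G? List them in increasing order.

The 8 variables draw from only 8 values {1, 2, 3, 4, 5, 6, 7, 9}, so each is used; only H can be 1, hence H = 1.
Among the 7 still-open variables, 2 fits only C (and all 7 values in {2, 3, 4, 5, 6, 7, 9} must be used), so C = 2.
A and D between them cover only {4, 6} — a naked pair. Remove those values from E, F.
No further eliminations apply; G can still be any of 3, 9.

3, 9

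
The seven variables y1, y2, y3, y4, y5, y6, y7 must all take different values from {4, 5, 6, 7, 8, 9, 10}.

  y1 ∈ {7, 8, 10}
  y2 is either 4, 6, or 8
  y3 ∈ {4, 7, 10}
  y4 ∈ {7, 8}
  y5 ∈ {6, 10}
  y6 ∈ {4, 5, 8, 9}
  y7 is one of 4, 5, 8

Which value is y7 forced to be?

The 7 variables draw from only 7 values {4, 5, 6, 7, 8, 9, 10}, so each is used; only y6 can be 9, hence y6 = 9.
Among the 6 still-open variables, 5 fits only y7 (and all 6 values in {4, 5, 6, 7, 8, 10} must be used), so y7 = 5.

5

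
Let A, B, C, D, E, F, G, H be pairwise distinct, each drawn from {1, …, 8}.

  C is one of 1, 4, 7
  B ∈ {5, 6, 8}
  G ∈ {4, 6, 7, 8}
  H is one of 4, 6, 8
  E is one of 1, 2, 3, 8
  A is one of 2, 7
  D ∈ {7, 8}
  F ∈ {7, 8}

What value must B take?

The 8 variables draw from only 8 values {1, 2, 3, 4, 5, 6, 7, 8}, so each is used; only E can be 3, hence E = 3.
The 7 still-open variables together cover exactly {1, 2, 4, 5, 6, 7, 8} — 7 values for 7 variables — and 1 appears only in C's list, so C = 1.
The 6 still-open variables draw from only 6 values {2, 4, 5, 6, 7, 8}, so each is used; only A can be 2, hence A = 2.
The 5 still-open variables together cover exactly {4, 5, 6, 7, 8} — 5 values for 5 variables — and 5 appears only in B's list, so B = 5.

5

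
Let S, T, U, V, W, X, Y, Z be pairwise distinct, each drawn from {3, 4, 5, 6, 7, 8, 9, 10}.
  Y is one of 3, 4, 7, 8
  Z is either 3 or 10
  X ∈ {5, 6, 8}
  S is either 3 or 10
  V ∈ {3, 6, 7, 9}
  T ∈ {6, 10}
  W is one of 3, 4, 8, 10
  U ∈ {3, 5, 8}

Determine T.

6

The 8 variables draw from only 8 values {3, 4, 5, 6, 7, 8, 9, 10}, so each is used; only V can be 9, hence V = 9.
The 7 still-open variables draw from only 7 values {3, 4, 5, 6, 7, 8, 10}, so each is used; only Y can be 7, hence Y = 7.
The 6 still-open variables together cover exactly {3, 4, 5, 6, 8, 10} — 6 values for 6 variables — and 4 appears only in W's list, so W = 4.
S and Z between them cover only {3, 10} — a naked pair. Remove those values from T, U.
So T = 6.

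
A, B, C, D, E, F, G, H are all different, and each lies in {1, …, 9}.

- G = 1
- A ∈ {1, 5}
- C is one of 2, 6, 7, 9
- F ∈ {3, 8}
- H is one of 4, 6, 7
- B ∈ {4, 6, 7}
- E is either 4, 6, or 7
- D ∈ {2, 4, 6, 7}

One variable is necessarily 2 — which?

G's domain is down to {1}, so G = 1. Remove 1 from A.
A has just one choice, so A = 5.
B, E, H share exactly the 3 values {4, 6, 7}; by pigeonhole those values go to them, so strike 4, 6, 7 from C, D.
So 2 goes to D.

D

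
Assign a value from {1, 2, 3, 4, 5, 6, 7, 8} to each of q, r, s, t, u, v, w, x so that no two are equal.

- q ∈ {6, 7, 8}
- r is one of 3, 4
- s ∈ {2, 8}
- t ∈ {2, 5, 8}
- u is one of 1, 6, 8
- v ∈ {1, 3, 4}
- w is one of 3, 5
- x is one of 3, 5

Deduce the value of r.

The 8 variables together cover exactly {1, 2, 3, 4, 5, 6, 7, 8} — 8 values for 8 variables — and 7 appears only in q's list, so q = 7.
The 7 still-open variables draw from only 7 values {1, 2, 3, 4, 5, 6, 8}, so each is used; only u can be 6, hence u = 6.
The 6 still-open variables together cover exactly {1, 2, 3, 4, 5, 8} — 6 values for 6 variables — and 1 appears only in v's list, so v = 1.
The 5 still-open variables together cover exactly {2, 3, 4, 5, 8} — 5 values for 5 variables — and 4 appears only in r's list, so r = 4.

4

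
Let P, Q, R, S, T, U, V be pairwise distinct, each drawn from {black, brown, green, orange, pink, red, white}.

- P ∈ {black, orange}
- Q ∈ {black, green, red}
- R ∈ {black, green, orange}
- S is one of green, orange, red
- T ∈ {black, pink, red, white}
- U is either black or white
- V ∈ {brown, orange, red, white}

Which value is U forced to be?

white

The 7 variables draw from only 7 values {black, brown, green, orange, pink, red, white}, so each is used; only V can be brown, hence V = brown.
The 6 still-open variables together cover exactly {black, green, orange, pink, red, white} — 6 values for 6 variables — and pink appears only in T's list, so T = pink.
Among the 5 still-open variables, white fits only U (and all 5 values in {black, green, orange, red, white} must be used), so U = white.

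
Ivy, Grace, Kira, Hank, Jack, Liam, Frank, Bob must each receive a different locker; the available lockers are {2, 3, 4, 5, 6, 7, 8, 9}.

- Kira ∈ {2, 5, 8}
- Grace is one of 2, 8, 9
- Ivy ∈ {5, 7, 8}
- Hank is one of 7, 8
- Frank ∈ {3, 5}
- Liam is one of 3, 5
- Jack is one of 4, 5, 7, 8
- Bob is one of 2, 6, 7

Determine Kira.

2

Among the 8 variables, 4 fits only Jack (and all 8 values in {2, 3, 4, 5, 6, 7, 8, 9} must be used), so Jack = 4.
The 7 still-open variables draw from only 7 values {2, 3, 5, 6, 7, 8, 9}, so each is used; only Bob can be 6, hence Bob = 6.
The 6 still-open variables draw from only 6 values {2, 3, 5, 7, 8, 9}, so each is used; only Grace can be 9, hence Grace = 9.
The 5 still-open variables together cover exactly {2, 3, 5, 7, 8} — 5 values for 5 variables — and 2 appears only in Kira's list, so Kira = 2.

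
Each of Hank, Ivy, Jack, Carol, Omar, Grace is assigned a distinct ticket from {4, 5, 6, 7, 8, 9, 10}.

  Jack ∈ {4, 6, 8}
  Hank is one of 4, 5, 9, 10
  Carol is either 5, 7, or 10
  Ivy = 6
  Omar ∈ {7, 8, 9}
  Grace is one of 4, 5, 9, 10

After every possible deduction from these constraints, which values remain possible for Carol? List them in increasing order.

Ivy must be 6 (only option left). Strike 6 from Jack.
No further eliminations apply; Carol can still be any of 5, 7, 10.

5, 7, 10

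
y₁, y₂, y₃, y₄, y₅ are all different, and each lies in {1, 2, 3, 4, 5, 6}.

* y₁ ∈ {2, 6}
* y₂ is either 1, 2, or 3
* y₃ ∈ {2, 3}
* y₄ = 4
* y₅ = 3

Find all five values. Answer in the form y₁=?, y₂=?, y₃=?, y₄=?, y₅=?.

y₄ must be 4 (only option left).
y₅ must be 3 (only option left). Eliminate 3 elsewhere: y₂, y₃.
y₃ must be 2 (only option left). Remove 2 from y₁, y₂.
y₁'s domain is down to {6}, so y₁ = 6.
That leaves y₂ = 1.

y₁=6, y₂=1, y₃=2, y₄=4, y₅=3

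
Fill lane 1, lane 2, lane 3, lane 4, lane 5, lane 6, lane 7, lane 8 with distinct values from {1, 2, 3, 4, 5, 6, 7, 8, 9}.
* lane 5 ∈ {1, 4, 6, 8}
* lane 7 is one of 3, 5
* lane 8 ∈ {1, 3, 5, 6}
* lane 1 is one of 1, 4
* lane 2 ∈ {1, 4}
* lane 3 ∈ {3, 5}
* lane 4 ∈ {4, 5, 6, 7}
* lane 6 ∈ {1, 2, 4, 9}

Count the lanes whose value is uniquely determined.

lane 1 and lane 2 share exactly the 2 values {1, 4}; by pigeonhole those values go to them, so strike 1, 4 from lane 4, lane 5, lane 6, lane 8.
lane 3 and lane 7 between them cover only {3, 5} — a naked pair. Remove those values from lane 4, lane 8.
lane 8 has just one choice, so lane 8 = 6. Remove 6 from lane 4, lane 5.
That leaves lane 4 = 7.
lane 5 must be 8 (only option left).
Determined: lane 4=7, lane 5=8, lane 8=6. The other lanes each still have more than one consistent value. That makes 3.

3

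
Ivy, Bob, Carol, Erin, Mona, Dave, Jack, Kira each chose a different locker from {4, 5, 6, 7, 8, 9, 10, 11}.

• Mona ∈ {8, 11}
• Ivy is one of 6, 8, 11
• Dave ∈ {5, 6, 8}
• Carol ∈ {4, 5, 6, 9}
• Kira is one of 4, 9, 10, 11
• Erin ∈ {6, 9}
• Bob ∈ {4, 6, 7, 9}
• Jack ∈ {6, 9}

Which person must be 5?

The 8 variables draw from only 8 values {4, 5, 6, 7, 8, 9, 10, 11}, so each is used; only Bob can be 7, hence Bob = 7.
The 7 still-open variables together cover exactly {4, 5, 6, 8, 9, 10, 11} — 7 values for 7 variables — and 10 appears only in Kira's list, so Kira = 10.
The 6 still-open variables draw from only 6 values {4, 5, 6, 8, 9, 11}, so each is used; only Carol can be 4, hence Carol = 4.
The 5 still-open variables together cover exactly {5, 6, 8, 9, 11} — 5 values for 5 variables — and 5 appears only in Dave's list, so Dave = 5.

Dave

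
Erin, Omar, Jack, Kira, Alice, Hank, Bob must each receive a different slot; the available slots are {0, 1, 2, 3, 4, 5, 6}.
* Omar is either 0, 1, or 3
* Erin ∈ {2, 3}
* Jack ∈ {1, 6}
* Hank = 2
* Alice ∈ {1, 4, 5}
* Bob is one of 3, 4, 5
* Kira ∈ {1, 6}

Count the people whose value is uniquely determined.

Hank has just one choice, so Hank = 2. So Erin can't be 2.
That leaves Erin = 3. Strike 3 from Omar, Bob.
The 5 still-open variables draw from only 5 values {0, 1, 4, 5, 6}, so each is used; only Omar can be 0, hence Omar = 0.
The 2 variables Jack and Kira are confined to {1, 6}, which locks those values in; drop them from Alice.
Determined: Erin=3, Omar=0, Hank=2. The other people each still have more than one consistent value. That makes 3.

3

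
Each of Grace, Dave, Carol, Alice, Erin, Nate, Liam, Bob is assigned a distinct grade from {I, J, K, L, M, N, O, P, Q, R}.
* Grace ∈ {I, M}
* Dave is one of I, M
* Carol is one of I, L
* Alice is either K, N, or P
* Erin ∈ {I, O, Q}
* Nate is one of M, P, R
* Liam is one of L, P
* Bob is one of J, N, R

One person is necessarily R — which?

Grace and Dave share exactly the 2 values {I, M}; by pigeonhole those values go to them, so strike I, M from Carol, Erin, Nate.
Carol's domain is down to {L}, so Carol = L. So Liam can't be L.
Liam has just one choice, so Liam = P. Eliminate P elsewhere: Alice, Nate.
So R goes to Nate.

Nate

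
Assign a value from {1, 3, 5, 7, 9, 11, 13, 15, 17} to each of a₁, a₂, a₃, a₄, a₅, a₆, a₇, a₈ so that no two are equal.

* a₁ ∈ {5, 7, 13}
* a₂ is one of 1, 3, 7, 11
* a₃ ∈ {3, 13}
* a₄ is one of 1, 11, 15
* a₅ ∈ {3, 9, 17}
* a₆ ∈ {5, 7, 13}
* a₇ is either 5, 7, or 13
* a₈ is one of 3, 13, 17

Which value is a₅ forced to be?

9

The 3 variables a₁, a₆, a₇ are confined to {5, 7, 13}, which locks those values in; drop them from a₂, a₃, a₈.
That leaves a₃ = 3. So a₂, a₅, a₈ can't be 3.
a₈ must be 17 (only option left). Remove 17 from a₅.
So a₅ = 9.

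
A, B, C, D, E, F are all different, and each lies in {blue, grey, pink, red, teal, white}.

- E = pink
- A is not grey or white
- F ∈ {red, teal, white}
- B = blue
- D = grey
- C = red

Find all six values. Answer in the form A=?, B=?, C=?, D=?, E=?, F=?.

A=teal, B=blue, C=red, D=grey, E=pink, F=white

B has just one choice, so B = blue. Strike blue from A.
That leaves C = red. Eliminate red elsewhere: A, F.
That leaves D = grey.
E has just one choice, so E = pink. So A can't be pink.
That leaves A = teal. Remove teal from F.
F must be white (only option left).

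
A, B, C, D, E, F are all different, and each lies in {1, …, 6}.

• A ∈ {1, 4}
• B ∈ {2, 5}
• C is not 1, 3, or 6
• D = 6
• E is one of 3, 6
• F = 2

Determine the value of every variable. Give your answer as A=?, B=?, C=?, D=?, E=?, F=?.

A=1, B=5, C=4, D=6, E=3, F=2

D must be 6 (only option left). Strike 6 from E.
That leaves E = 3.
That leaves F = 2. Remove 2 from B, C.
B's domain is down to {5}, so B = 5. Strike 5 from C.
C's domain is down to {4}, so C = 4. Eliminate 4 elsewhere: A.
A's domain is down to {1}, so A = 1.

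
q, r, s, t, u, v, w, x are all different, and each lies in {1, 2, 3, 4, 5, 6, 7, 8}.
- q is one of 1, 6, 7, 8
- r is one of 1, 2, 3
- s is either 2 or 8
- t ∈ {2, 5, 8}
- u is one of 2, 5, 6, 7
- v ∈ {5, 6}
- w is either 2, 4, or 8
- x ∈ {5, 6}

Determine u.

The 8 variables draw from only 8 values {1, 2, 3, 4, 5, 6, 7, 8}, so each is used; only r can be 3, hence r = 3.
The 7 still-open variables together cover exactly {1, 2, 4, 5, 6, 7, 8} — 7 values for 7 variables — and 1 appears only in q's list, so q = 1.
The 6 still-open variables draw from only 6 values {2, 4, 5, 6, 7, 8}, so each is used; only w can be 4, hence w = 4.
Among the 5 still-open variables, 7 fits only u (and all 5 values in {2, 5, 6, 7, 8} must be used), so u = 7.

7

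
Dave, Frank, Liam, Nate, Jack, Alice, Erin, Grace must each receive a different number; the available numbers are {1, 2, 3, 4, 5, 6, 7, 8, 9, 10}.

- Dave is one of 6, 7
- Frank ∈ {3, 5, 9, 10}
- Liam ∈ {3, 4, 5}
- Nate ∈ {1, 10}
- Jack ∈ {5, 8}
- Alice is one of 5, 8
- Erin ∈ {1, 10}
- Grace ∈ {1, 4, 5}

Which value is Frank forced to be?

9

Nate and Erin between them cover only {1, 10} — a naked pair. Remove those values from Frank, Grace.
Jack and Alice between them cover only {5, 8} — a naked pair. Remove those values from Frank, Liam, Grace.
That leaves Grace = 4. Eliminate 4 elsewhere: Liam.
Liam must be 3 (only option left). Strike 3 from Frank.
So Frank = 9.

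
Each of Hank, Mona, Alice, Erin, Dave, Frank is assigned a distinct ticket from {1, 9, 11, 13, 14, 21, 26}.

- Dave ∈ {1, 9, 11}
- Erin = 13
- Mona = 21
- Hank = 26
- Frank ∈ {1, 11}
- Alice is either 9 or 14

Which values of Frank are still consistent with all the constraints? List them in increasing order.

1, 11

Hank must be 26 (only option left).
Mona must be 21 (only option left).
Erin must be 13 (only option left).
No further eliminations apply; Frank can still be any of 1, 11.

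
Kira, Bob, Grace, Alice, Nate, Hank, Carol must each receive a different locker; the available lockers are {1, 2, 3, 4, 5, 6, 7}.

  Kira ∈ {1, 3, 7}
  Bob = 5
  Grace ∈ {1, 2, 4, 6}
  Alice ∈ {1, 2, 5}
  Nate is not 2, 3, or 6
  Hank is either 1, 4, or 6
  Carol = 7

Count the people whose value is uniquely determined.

3

Bob must be 5 (only option left). Strike 5 from Alice, Nate.
Carol has just one choice, so Carol = 7. Remove 7 from Kira, Nate.
The 5 still-open variables together cover exactly {1, 2, 3, 4, 6} — 5 values for 5 variables — and 3 appears only in Kira's list, so Kira = 3.
Determined: Kira=3, Bob=5, Carol=7. The other people each still have more than one consistent value. That makes 3.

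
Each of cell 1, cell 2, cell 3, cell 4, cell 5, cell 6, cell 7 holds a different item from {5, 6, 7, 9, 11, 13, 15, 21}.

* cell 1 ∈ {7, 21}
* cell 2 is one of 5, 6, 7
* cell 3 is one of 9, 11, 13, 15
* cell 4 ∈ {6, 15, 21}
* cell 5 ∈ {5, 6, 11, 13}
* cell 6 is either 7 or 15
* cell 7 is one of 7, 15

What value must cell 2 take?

cell 6 and cell 7 share exactly the 2 values {7, 15}; by pigeonhole those values go to them, so strike 7, 15 from cell 1, cell 2, cell 3, cell 4.
cell 1 must be 21 (only option left). Eliminate 21 elsewhere: cell 4.
cell 4's domain is down to {6}, so cell 4 = 6. So cell 2, cell 5 can't be 6.
So cell 2 = 5.

5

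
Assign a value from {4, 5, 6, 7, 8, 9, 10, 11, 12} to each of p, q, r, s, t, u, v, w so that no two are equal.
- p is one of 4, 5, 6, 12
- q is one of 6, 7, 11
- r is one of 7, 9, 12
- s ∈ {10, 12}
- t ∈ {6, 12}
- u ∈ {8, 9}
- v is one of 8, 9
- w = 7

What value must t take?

w's domain is down to {7}, so w = 7. So q, r can't be 7.
u and v between them cover only {8, 9} — a naked pair. Remove those values from r.
That leaves r = 12. So p, s, t can't be 12.
So t = 6.

6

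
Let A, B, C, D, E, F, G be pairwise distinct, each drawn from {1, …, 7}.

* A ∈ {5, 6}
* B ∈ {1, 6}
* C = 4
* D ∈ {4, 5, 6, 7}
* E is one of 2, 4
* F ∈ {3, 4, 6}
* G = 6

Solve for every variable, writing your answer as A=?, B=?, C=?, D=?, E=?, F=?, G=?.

A=5, B=1, C=4, D=7, E=2, F=3, G=6

C's domain is down to {4}, so C = 4. Remove 4 from D, E, F.
E's domain is down to {2}, so E = 2.
G's domain is down to {6}, so G = 6. Eliminate 6 elsewhere: A, B, D, F.
A must be 5 (only option left). Strike 5 from D.
B has just one choice, so B = 1.
D has just one choice, so D = 7.
F's domain is down to {3}, so F = 3.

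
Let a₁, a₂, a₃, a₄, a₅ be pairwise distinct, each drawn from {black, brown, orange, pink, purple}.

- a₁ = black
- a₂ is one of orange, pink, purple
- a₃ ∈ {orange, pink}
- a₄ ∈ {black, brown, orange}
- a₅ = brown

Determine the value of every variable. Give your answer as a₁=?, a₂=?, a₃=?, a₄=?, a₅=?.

a₁=black, a₂=purple, a₃=pink, a₄=orange, a₅=brown

a₁ has just one choice, so a₁ = black. Remove black from a₄.
a₅'s domain is down to {brown}, so a₅ = brown. Eliminate brown elsewhere: a₄.
a₄ has just one choice, so a₄ = orange. Eliminate orange elsewhere: a₂, a₃.
a₃ has just one choice, so a₃ = pink. So a₂ can't be pink.
a₂'s domain is down to {purple}, so a₂ = purple.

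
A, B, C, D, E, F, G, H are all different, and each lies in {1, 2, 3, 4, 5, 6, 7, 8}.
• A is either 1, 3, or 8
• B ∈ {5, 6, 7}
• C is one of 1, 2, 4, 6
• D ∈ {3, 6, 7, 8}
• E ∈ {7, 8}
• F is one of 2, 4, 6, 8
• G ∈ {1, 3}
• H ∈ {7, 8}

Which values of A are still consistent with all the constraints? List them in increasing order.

The 8 variables draw from only 8 values {1, 2, 3, 4, 5, 6, 7, 8}, so each is used; only B can be 5, hence B = 5.
E and H share exactly the 2 values {7, 8}; by pigeonhole those values go to them, so strike 7, 8 from A, D, F.
A and G between them cover only {1, 3} — a naked pair. Remove those values from C, D.
D has just one choice, so D = 6. Remove 6 from C, F.
No further eliminations apply; A can still be any of 1, 3.

1, 3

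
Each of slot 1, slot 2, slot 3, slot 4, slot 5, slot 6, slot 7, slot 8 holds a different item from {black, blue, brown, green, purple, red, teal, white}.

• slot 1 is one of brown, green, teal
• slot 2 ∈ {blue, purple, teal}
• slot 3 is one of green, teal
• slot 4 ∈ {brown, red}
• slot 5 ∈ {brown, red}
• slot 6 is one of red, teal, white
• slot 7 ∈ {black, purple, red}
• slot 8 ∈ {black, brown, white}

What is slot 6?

Among the 8 variables, blue fits only slot 2 (and all 8 values in {black, blue, brown, green, purple, red, teal, white} must be used), so slot 2 = blue.
Among the 7 still-open variables, purple fits only slot 7 (and all 7 values in {black, brown, green, purple, red, teal, white} must be used), so slot 7 = purple.
The 6 still-open variables together cover exactly {black, brown, green, red, teal, white} — 6 values for 6 variables — and black appears only in slot 8's list, so slot 8 = black.
Among the 5 still-open variables, white fits only slot 6 (and all 5 values in {brown, green, red, teal, white} must be used), so slot 6 = white.

white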